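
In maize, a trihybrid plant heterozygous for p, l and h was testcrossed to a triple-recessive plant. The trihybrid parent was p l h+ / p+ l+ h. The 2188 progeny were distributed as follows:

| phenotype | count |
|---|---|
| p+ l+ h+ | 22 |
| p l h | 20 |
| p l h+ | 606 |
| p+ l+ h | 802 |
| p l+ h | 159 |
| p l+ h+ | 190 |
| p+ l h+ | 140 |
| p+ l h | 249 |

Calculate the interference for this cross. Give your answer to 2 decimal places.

0.44

The two rarest classes, p l h and p+ l+ h+, are the double crossovers. Comparing them with the parentals, only the h allele has switched, so h is the middle locus and the order is p – h – l.
p–h: (299 + 42)/2188 = 0.1559; h–l: (439 + 42)/2188 = 0.2198.
Expected DCO frequency = 0.1559 × 0.2198 ≈ 0.03427; observed = 42/2188 ≈ 0.01920.
Coefficient of coincidence = 0.01920/0.03427 ≈ 0.56; interference = 1 − 0.56 = 0.44.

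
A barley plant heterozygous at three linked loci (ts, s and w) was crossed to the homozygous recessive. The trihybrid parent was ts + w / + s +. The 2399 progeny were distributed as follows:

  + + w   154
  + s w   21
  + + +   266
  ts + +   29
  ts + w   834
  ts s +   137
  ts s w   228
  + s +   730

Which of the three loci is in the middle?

w

The two rarest classes, ts + + and + s w, are the double crossovers. Comparing them with the parentals, only the w allele has switched, so w is the middle locus and the order is s – w – ts.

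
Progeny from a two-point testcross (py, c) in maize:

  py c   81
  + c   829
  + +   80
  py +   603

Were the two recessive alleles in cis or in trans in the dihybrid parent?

The two most frequent classes are + c (829) and py + (603); these are the parental (non-recombinant) types.
So the F1 carried + c on one chromosome and py + on the other — the recessive alleles are on opposite chromosomes (trans / repulsion).

trans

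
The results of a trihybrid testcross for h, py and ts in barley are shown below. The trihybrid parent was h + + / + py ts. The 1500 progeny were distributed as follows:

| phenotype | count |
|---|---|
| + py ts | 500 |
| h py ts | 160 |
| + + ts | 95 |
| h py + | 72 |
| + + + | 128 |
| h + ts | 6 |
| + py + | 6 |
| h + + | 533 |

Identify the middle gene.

The two rarest classes, h + ts and + py +, are the double crossovers. Comparing them with the parentals, only the ts allele has switched, so ts is the middle locus and the order is h – ts – py.

ts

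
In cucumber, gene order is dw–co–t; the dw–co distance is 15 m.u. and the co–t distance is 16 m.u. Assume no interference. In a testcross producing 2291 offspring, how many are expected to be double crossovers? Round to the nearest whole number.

Map distances give recombination frequencies of 0.150 and 0.160 for the two intervals.
With no interference, expected double-crossover frequency = 0.150 × 0.160 = 0.02400.
Expected number = 0.02400 × 2291 = 54.98 ≈ 55.

55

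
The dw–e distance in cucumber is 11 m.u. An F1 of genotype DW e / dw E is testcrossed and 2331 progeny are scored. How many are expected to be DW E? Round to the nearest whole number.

128

A map distance of 11 m.u. corresponds to a recombination frequency of 0.110.
The F1 is DW e / dw E, so DW E is a recombinant gamete class with expected frequency r/2 = 0.110/2 = 0.0550.
Expected number = 0.0550 × 2331 = 128.21 ≈ 128.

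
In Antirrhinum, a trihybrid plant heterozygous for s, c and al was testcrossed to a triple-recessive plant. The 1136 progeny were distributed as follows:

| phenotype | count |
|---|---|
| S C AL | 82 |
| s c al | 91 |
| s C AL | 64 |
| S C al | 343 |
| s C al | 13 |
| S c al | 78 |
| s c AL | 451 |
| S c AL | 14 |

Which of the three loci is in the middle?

The two most frequent reciprocal classes, s c AL and S C al, are the parental types, so the F1 was s c AL / S C al.
The two rarest classes, S c AL and s C al, are the double crossovers. Comparing them with the parentals, only the s allele has switched, so s is the middle locus and the order is al – s – c.

s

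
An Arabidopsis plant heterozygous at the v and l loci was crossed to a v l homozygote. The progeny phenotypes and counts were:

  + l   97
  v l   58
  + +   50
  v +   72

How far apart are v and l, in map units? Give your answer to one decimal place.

39.0 map units

The two most frequent classes, + l (97) and v + (72), are the parental types, so the F1 was + l / v +.
The recombinant classes are + + and v l: 50 + 58 = 108.
Recombination frequency = 108/277 = 0.3899 ≈ 39.0%, i.e. 39.0 map units.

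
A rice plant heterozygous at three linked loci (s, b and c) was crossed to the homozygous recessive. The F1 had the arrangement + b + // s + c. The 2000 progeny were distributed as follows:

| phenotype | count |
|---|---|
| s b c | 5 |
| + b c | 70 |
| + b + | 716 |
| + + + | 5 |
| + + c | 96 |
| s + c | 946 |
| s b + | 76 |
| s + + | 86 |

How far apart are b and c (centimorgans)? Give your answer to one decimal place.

The two rarest classes, + + + and s b c, are the double crossovers. Comparing them with the parentals, only the b allele has switched, so b is the middle locus and the order is c – b – s.
Crossovers in the c–b interval produce the single-crossover classes + b c and s + + (70 + 86 = 156) plus the double crossovers (10).
RF(c–b) = (156 + 10) / 2000 = 166/2000 = 0.0830 → 8.3 centimorgans.

8.3 centimorgans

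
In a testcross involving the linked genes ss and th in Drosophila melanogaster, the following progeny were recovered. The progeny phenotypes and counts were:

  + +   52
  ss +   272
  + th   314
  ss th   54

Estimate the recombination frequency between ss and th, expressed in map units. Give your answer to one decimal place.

15.3 map units

The two most frequent classes, + th (314) and ss + (272), are the parental types, so the F1 was + th / ss +.
The recombinant classes are + + and ss th: 52 + 54 = 106.
Recombination frequency = 106/692 = 0.1532 ≈ 15.3%, i.e. 15.3 map units.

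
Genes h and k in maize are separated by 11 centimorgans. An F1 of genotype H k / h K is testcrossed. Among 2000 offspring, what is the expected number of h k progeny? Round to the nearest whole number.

110

A map distance of 11 centimorgans corresponds to a recombination frequency of 0.110.
The F1 is H k / h K, so h k is a recombinant gamete class with expected frequency r/2 = 0.110/2 = 0.0550.
Expected number = 0.0550 × 2000 = 110.00 ≈ 110.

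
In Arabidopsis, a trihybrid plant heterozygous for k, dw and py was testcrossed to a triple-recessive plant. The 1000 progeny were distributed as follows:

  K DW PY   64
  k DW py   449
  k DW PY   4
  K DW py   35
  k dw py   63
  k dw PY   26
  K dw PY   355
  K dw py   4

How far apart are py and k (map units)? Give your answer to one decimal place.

The two most frequent reciprocal classes, K dw PY and k DW py, are the parental types, so the F1 was K dw PY / k DW py.
The two rarest classes, K dw py and k DW PY, are the double crossovers. Comparing them with the parentals, only the py allele has switched, so py is the middle locus and the order is k – py – dw.
Crossovers in the k–py interval produce the single-crossover classes k dw PY and K DW py (26 + 35 = 61) plus the double crossovers (8).
RF(k–py) = (61 + 8) / 1000 = 69/1000 = 0.0690 → 6.9 map units.

6.9 map units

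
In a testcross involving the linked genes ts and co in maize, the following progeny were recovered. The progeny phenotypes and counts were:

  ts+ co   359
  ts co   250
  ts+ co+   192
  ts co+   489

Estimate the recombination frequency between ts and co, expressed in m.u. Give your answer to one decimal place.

The two most frequent classes, ts+ co (359) and ts co+ (489), are the parental types, so the F1 was ts+ co / ts co+.
The recombinant classes are ts+ co+ and ts co: 192 + 250 = 442.
Recombination frequency = 442/1290 = 0.3426 ≈ 34.3%, i.e. 34.3 m.u.

34.3 m.u.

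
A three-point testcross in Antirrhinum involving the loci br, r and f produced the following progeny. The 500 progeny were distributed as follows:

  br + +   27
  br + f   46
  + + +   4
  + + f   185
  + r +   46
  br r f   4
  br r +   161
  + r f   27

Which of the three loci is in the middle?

The two most frequent reciprocal classes, br r + and + + f, are the parental types, so the F1 was br r + / + + f.
The two rarest classes, br r f and + + +, are the double crossovers. Comparing them with the parentals, only the f allele has switched, so f is the middle locus and the order is r – f – br.

f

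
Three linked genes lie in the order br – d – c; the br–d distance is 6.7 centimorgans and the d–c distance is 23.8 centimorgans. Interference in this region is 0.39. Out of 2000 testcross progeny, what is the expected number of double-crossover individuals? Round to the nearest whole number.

Map distances give recombination frequencies of 0.067 and 0.238 for the two intervals.
With interference 0.39 (so coincidence = 0.61), expected double-crossover frequency = 0.067 × 0.238 × 0.61 = 0.00973.
Expected number = 0.00973 × 2000 = 19.45 ≈ 19.

19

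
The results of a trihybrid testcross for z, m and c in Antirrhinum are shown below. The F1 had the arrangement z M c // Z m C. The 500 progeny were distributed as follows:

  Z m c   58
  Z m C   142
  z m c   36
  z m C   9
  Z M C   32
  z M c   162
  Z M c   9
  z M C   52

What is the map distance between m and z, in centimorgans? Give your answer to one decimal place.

The two rarest classes, Z M c and z m C, are the double crossovers. Comparing them with the parentals, only the z allele has switched, so z is the middle locus and the order is c – z – m.
Crossovers in the z–m interval produce the single-crossover classes z m c and Z M C (36 + 32 = 68) plus the double crossovers (18).
RF(z–m) = (68 + 18) / 500 = 86/500 = 0.1720 → 17.2 centimorgans.

17.2 centimorgans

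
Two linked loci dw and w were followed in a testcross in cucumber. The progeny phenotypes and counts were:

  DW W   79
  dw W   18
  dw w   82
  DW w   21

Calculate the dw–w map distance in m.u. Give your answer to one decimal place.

The two most frequent classes, DW W (79) and dw w (82), are the parental types, so the F1 was DW W / dw w.
The recombinant classes are DW w and dw W: 21 + 18 = 39.
Recombination frequency = 39/200 = 0.1950 ≈ 19.5%, i.e. 19.5 m.u.

19.5 m.u.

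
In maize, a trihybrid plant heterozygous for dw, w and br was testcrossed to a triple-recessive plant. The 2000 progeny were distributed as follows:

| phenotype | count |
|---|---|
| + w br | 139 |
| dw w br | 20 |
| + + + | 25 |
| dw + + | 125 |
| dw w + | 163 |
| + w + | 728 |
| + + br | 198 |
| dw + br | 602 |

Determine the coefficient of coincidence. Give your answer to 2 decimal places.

The two most frequent reciprocal classes, + w + and dw + br, are the parental types, so the F1 was + w + / dw + br.
The two rarest classes, + + + and dw w br, are the double crossovers. Comparing them with the parentals, only the w allele has switched, so w is the middle locus and the order is br – w – dw.
br–w: (264 + 45)/2000 = 0.1545; w–dw: (361 + 45)/2000 = 0.2030.
Expected DCO frequency = 0.1545 × 0.2030 ≈ 0.03136; observed = 45/2000 ≈ 0.02250.
Coefficient of coincidence = 0.02250/0.03136 ≈ 0.72.

0.72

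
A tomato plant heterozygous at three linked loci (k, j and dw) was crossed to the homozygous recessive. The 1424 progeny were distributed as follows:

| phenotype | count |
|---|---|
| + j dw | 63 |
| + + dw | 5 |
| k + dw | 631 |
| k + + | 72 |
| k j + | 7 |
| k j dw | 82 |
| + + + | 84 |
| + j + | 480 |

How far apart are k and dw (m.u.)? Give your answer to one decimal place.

10.3 m.u.

The two most frequent reciprocal classes, k + dw and + j +, are the parental types, so the F1 was k + dw / + j +.
The two rarest classes, + + dw and k j +, are the double crossovers. Comparing them with the parentals, only the k allele has switched, so k is the middle locus and the order is j – k – dw.
Crossovers in the k–dw interval produce the single-crossover classes k + + and + j dw (72 + 63 = 135) plus the double crossovers (12).
RF(k–dw) = (135 + 12) / 1424 = 147/1424 = 0.1032 → 10.3 m.u.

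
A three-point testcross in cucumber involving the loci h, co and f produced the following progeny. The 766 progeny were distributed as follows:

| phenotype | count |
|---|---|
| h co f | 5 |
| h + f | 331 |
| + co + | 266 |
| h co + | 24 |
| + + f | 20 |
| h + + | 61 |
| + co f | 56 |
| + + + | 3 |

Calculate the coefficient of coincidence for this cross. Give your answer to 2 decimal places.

0.94

The two most frequent reciprocal classes, h + f and + co +, are the parental types, so the F1 was h + f / + co +.
The two rarest classes, h co f and + + +, are the double crossovers. Comparing them with the parentals, only the co allele has switched, so co is the middle locus and the order is f – co – h.
f–co: (117 + 8)/766 = 0.1632; co–h: (44 + 8)/766 = 0.0679.
Expected DCO frequency = 0.1632 × 0.0679 ≈ 0.01108; observed = 8/766 ≈ 0.01044.
Coefficient of coincidence = 0.01044/0.01108 ≈ 0.94.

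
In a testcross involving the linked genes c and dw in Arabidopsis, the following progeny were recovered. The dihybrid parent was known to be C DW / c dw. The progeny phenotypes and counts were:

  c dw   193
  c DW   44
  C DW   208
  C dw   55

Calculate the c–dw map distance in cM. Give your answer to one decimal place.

19.8 cM

The recombinant classes are C dw and c DW: 55 + 44 = 99.
Recombination frequency = 99/500 = 0.1980 ≈ 19.8%, i.e. 19.8 cM.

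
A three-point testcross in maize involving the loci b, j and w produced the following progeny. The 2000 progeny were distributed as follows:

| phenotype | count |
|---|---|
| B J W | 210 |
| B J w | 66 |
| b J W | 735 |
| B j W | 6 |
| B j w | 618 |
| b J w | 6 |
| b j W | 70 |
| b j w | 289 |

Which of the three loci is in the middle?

The two most frequent reciprocal classes, B j w and b J W, are the parental types, so the F1 was B j w / b J W.
The two rarest classes, B j W and b J w, are the double crossovers. Comparing them with the parentals, only the w allele has switched, so w is the middle locus and the order is j – w – b.

w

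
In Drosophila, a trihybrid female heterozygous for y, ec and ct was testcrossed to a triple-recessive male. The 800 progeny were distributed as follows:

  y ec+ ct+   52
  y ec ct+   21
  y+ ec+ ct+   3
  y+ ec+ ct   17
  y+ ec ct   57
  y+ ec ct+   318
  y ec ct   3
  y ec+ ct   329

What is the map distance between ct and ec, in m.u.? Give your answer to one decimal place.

14.4 m.u.

The two most frequent reciprocal classes, y+ ec ct+ and y ec+ ct, are the parental types, so the F1 was y+ ec ct+ / y ec+ ct.
The two rarest classes, y+ ec+ ct+ and y ec ct, are the double crossovers. Comparing them with the parentals, only the ec allele has switched, so ec is the middle locus and the order is ct – ec – y.
Crossovers in the ct–ec interval produce the single-crossover classes y+ ec ct and y ec+ ct+ (57 + 52 = 109) plus the double crossovers (6).
RF(ct–ec) = (109 + 6) / 800 = 115/800 = 0.1437 → 14.4 m.u.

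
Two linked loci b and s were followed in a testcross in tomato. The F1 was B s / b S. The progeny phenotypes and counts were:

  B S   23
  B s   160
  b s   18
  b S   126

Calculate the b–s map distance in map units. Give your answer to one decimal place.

12.5 map units

The recombinant classes are B S and b s: 23 + 18 = 41.
Recombination frequency = 41/327 = 0.1254 ≈ 12.5%, i.e. 12.5 map units.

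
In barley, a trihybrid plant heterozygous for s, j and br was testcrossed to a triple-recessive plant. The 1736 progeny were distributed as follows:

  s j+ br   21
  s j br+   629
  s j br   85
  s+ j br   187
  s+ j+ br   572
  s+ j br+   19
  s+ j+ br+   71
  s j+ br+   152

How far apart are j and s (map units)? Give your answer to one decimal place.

The two most frequent reciprocal classes, s+ j+ br and s j br+, are the parental types, so the F1 was s+ j+ br / s j br+.
The two rarest classes, s j+ br and s+ j br+, are the double crossovers. Comparing them with the parentals, only the s allele has switched, so s is the middle locus and the order is j – s – br.
Crossovers in the j–s interval produce the single-crossover classes s+ j br and s j+ br+ (187 + 152 = 339) plus the double crossovers (40).
RF(j–s) = (339 + 40) / 1736 = 379/1736 = 0.2183 → 21.8 map units.

21.8 map units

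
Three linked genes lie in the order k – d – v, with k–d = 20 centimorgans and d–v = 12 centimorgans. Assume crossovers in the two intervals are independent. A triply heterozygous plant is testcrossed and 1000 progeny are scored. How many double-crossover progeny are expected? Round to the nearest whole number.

24

Map distances give recombination frequencies of 0.200 and 0.120 for the two intervals.
With no interference, expected double-crossover frequency = 0.200 × 0.120 = 0.02400.
Expected number = 0.02400 × 1000 = 24.00 ≈ 24.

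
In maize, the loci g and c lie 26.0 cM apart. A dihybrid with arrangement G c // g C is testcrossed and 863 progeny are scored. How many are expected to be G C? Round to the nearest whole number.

A map distance of 26.0 cM corresponds to a recombination frequency of 0.260.
The F1 is G c / g C, so G C is a recombinant gamete class with expected frequency r/2 = 0.260/2 = 0.1300.
Expected number = 0.1300 × 863 = 112.19 ≈ 112.

112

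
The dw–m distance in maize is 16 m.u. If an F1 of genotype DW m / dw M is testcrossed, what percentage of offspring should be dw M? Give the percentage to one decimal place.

A map distance of 16 m.u. corresponds to a recombination frequency of 0.160.
The F1 is DW m / dw M, so dw M is a parental gamete class with expected frequency (1 − r)/2 = 0.840/2 = 0.4200.
That is 0.4200 = 42.0% of the progeny.

42.0%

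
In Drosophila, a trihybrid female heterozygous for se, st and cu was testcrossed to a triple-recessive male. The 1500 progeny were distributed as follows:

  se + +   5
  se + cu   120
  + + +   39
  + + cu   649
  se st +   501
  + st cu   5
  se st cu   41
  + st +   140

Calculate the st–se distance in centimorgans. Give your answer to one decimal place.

The two most frequent reciprocal classes, se st + and + + cu, are the parental types, so the F1 was se st + / + + cu.
The two rarest classes, se + + and + st cu, are the double crossovers. Comparing them with the parentals, only the st allele has switched, so st is the middle locus and the order is se – st – cu.
Crossovers in the se–st interval produce the single-crossover classes + st + and se + cu (140 + 120 = 260) plus the double crossovers (10).
RF(se–st) = (260 + 10) / 1500 = 270/1500 = 0.1800 → 18.0 centimorgans.

18.0 centimorgans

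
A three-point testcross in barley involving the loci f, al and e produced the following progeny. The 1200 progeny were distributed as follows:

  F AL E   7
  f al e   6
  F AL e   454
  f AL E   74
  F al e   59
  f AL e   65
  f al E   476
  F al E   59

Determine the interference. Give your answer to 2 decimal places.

The two most frequent reciprocal classes, f al E and F AL e, are the parental types, so the F1 was f al E / F AL e.
The two rarest classes, f al e and F AL E, are the double crossovers. Comparing them with the parentals, only the e allele has switched, so e is the middle locus and the order is al – e – f.
al–e: (133 + 13)/1200 = 0.1217; e–f: (124 + 13)/1200 = 0.1142.
Expected DCO frequency = 0.1217 × 0.1142 ≈ 0.01390; observed = 13/1200 ≈ 0.01083.
Coefficient of coincidence = 0.01083/0.01390 ≈ 0.78; interference = 1 − 0.78 = 0.22.

0.22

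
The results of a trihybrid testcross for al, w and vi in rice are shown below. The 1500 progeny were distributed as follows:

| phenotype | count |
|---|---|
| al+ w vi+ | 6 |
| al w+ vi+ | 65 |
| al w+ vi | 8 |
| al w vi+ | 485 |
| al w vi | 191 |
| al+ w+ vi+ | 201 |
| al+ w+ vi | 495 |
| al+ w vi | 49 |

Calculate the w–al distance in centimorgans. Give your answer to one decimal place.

The two most frequent reciprocal classes, al+ w+ vi and al w vi+, are the parental types, so the F1 was al+ w+ vi / al w vi+.
The two rarest classes, al w+ vi and al+ w vi+, are the double crossovers. Comparing them with the parentals, only the al allele has switched, so al is the middle locus and the order is vi – al – w.
Crossovers in the al–w interval produce the single-crossover classes al+ w vi and al w+ vi+ (49 + 65 = 114) plus the double crossovers (14).
RF(al–w) = (114 + 14) / 1500 = 128/1500 = 0.0853 → 8.5 centimorgans.

8.5 centimorgans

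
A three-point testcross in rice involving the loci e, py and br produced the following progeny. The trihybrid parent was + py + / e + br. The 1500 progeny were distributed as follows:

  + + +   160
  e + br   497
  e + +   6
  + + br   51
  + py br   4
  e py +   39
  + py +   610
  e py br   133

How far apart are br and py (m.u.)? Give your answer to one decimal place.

20.2 m.u.

The two rarest classes, + py br and e + +, are the double crossovers. Comparing them with the parentals, only the br allele has switched, so br is the middle locus and the order is py – br – e.
Crossovers in the py–br interval produce the single-crossover classes + + + and e py br (160 + 133 = 293) plus the double crossovers (10).
RF(py–br) = (293 + 10) / 1500 = 303/1500 = 0.2020 → 20.2 m.u.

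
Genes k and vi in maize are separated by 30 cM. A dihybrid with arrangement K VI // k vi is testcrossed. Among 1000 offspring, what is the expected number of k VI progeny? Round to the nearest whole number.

150

A map distance of 30 cM corresponds to a recombination frequency of 0.300.
The F1 is K VI / k vi, so k VI is a recombinant gamete class with expected frequency r/2 = 0.300/2 = 0.1500.
Expected number = 0.1500 × 1000 = 150.00 ≈ 150.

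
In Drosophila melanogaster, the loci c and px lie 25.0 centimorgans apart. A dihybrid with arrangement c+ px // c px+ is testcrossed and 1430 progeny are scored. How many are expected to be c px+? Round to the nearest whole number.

A map distance of 25.0 centimorgans corresponds to a recombination frequency of 0.250.
The F1 is c+ px / c px+, so c px+ is a parental gamete class with expected frequency (1 − r)/2 = 0.750/2 = 0.3750.
Expected number = 0.3750 × 1430 = 536.25 ≈ 536.

536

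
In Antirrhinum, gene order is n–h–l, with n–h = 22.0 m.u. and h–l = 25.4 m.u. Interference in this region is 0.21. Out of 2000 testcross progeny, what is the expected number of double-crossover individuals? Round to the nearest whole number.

88

Map distances give recombination frequencies of 0.220 and 0.254 for the two intervals.
With interference 0.21 (so coincidence = 0.79), expected double-crossover frequency = 0.220 × 0.254 × 0.79 = 0.04415.
Expected number = 0.04415 × 2000 = 88.29 ≈ 88.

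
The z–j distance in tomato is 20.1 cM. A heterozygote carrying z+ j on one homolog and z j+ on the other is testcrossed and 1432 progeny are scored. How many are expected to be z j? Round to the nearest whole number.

A map distance of 20.1 cM corresponds to a recombination frequency of 0.201.
The F1 is z+ j / z j+, so z j is a recombinant gamete class with expected frequency r/2 = 0.201/2 = 0.1005.
Expected number = 0.1005 × 1432 = 143.92 ≈ 144.

144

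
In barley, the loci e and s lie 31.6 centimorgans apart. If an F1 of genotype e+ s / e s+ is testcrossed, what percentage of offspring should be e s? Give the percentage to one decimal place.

15.8%

A map distance of 31.6 centimorgans corresponds to a recombination frequency of 0.316.
The F1 is e+ s / e s+, so e s is a recombinant gamete class with expected frequency r/2 = 0.316/2 = 0.1580.
That is 0.1580 = 15.8% of the progeny.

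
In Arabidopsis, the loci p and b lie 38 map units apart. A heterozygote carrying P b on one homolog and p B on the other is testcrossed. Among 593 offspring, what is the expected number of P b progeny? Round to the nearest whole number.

A map distance of 38 map units corresponds to a recombination frequency of 0.380.
The F1 is P b / p B, so P b is a parental gamete class with expected frequency (1 − r)/2 = 0.620/2 = 0.3100.
Expected number = 0.3100 × 593 = 183.83 ≈ 184.

184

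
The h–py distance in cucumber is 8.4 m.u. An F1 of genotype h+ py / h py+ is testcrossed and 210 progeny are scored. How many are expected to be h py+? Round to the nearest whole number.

96

A map distance of 8.4 m.u. corresponds to a recombination frequency of 0.084.
The F1 is h+ py / h py+, so h py+ is a parental gamete class with expected frequency (1 − r)/2 = 0.916/2 = 0.4580.
Expected number = 0.4580 × 210 = 96.18 ≈ 96.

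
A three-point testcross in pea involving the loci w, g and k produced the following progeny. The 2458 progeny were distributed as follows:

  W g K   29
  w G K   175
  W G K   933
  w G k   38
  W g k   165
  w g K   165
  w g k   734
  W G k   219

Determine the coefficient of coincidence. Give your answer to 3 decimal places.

0.897

The two most frequent reciprocal classes, W G K and w g k, are the parental types, so the F1 was W G K / w g k.
The two rarest classes, W g K and w G k, are the double crossovers. Comparing them with the parentals, only the g allele has switched, so g is the middle locus and the order is w – g – k.
w–g: (340 + 67)/2458 = 0.1656; g–k: (384 + 67)/2458 = 0.1835.
Expected DCO frequency = 0.1656 × 0.1835 ≈ 0.03039; observed = 67/2458 ≈ 0.02726.
Coefficient of coincidence = 0.02726/0.03039 ≈ 0.897.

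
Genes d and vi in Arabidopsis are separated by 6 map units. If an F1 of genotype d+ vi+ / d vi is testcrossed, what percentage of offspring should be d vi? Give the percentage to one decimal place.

47.0%

A map distance of 6 map units corresponds to a recombination frequency of 0.060.
The F1 is d+ vi+ / d vi, so d vi is a parental gamete class with expected frequency (1 − r)/2 = 0.940/2 = 0.4700.
That is 0.4700 = 47.0% of the progeny.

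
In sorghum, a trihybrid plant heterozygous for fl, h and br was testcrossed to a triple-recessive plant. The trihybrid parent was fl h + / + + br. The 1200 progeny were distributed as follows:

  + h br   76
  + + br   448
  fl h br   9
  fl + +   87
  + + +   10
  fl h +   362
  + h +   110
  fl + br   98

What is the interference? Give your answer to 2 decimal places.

The two rarest classes, fl h br and + + +, are the double crossovers. Comparing them with the parentals, only the br allele has switched, so br is the middle locus and the order is h – br – fl.
h–br: (163 + 19)/1200 = 0.1517; br–fl: (208 + 19)/1200 = 0.1892.
Expected DCO frequency = 0.1517 × 0.1892 ≈ 0.02870; observed = 19/1200 ≈ 0.01583.
Coefficient of coincidence = 0.01583/0.02870 ≈ 0.55; interference = 1 − 0.55 = 0.45.

0.45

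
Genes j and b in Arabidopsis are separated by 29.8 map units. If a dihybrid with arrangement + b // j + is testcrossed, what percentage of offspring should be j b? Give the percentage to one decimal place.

14.9%

A map distance of 29.8 map units corresponds to a recombination frequency of 0.298.
The F1 is + b / j +, so j b is a recombinant gamete class with expected frequency r/2 = 0.298/2 = 0.1490.
That is 0.1490 = 14.9% of the progeny.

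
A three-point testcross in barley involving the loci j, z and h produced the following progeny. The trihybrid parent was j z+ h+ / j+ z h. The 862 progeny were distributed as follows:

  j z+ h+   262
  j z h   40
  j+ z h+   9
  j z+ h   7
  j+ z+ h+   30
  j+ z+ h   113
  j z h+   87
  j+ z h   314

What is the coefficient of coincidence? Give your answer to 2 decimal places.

The two rarest classes, j z+ h and j+ z h+, are the double crossovers. Comparing them with the parentals, only the h allele has switched, so h is the middle locus and the order is z – h – j.
z–h: (200 + 16)/862 = 0.2506; h–j: (70 + 16)/862 = 0.0998.
Expected DCO frequency = 0.2506 × 0.0998 ≈ 0.02501; observed = 16/862 ≈ 0.01856.
Coefficient of coincidence = 0.01856/0.02501 ≈ 0.74.

0.74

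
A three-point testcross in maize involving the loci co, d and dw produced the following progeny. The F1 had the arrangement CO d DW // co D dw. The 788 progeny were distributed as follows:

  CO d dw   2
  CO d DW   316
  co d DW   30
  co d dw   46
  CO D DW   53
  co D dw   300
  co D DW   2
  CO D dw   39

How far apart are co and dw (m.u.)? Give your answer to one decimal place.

9.3 m.u.

The two rarest classes, CO d dw and co D DW, are the double crossovers. Comparing them with the parentals, only the dw allele has switched, so dw is the middle locus and the order is d – dw – co.
Crossovers in the dw–co interval produce the single-crossover classes co d DW and CO D dw (30 + 39 = 69) plus the double crossovers (4).
RF(dw–co) = (69 + 4) / 788 = 73/788 = 0.0926 → 9.3 m.u.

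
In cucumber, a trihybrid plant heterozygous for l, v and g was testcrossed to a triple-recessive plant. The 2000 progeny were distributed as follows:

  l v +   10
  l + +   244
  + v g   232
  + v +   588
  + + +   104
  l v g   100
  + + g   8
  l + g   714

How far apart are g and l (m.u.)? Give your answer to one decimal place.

The two most frequent reciprocal classes, l + g and + v +, are the parental types, so the F1 was l + g / + v +.
The two rarest classes, + + g and l v +, are the double crossovers. Comparing them with the parentals, only the l allele has switched, so l is the middle locus and the order is g – l – v.
Crossovers in the g–l interval produce the single-crossover classes l + + and + v g (244 + 232 = 476) plus the double crossovers (18).
RF(g–l) = (476 + 18) / 2000 = 494/2000 = 0.2470 → 24.7 m.u.

24.7 m.u.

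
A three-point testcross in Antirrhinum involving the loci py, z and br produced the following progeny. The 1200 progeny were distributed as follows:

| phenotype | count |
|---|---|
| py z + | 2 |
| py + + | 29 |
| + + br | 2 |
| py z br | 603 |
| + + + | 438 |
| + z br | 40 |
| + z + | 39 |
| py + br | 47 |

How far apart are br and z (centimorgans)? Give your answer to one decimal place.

The two most frequent reciprocal classes, py z br and + + +, are the parental types, so the F1 was py z br / + + +.
The two rarest classes, py z + and + + br, are the double crossovers. Comparing them with the parentals, only the br allele has switched, so br is the middle locus and the order is py – br – z.
Crossovers in the br–z interval produce the single-crossover classes py + br and + z + (47 + 39 = 86) plus the double crossovers (4).
RF(br–z) = (86 + 4) / 1200 = 90/1200 = 0.0750 → 7.5 centimorgans.

7.5 centimorgans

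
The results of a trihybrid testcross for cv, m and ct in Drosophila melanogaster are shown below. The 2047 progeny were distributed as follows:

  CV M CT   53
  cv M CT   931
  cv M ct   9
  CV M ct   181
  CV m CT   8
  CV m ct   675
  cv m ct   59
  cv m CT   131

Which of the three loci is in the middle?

The two most frequent reciprocal classes, cv M CT and CV m ct, are the parental types, so the F1 was cv M CT / CV m ct.
The two rarest classes, cv M ct and CV m CT, are the double crossovers. Comparing them with the parentals, only the ct allele has switched, so ct is the middle locus and the order is m – ct – cv.

ct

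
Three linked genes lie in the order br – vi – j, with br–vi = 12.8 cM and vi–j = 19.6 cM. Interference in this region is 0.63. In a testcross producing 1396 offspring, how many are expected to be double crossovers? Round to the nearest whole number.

Map distances give recombination frequencies of 0.128 and 0.196 for the two intervals.
With interference 0.63 (so coincidence = 0.37), expected double-crossover frequency = 0.128 × 0.196 × 0.37 = 0.00928.
Expected number = 0.00928 × 1396 = 12.96 ≈ 13.

13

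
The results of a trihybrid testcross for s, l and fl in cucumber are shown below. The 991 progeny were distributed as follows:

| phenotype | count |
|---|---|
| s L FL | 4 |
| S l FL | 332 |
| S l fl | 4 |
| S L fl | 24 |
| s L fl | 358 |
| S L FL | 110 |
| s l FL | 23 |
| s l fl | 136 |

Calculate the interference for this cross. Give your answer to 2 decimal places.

0.43

The two most frequent reciprocal classes, s L fl and S l FL, are the parental types, so the F1 was s L fl / S l FL.
The two rarest classes, s L FL and S l fl, are the double crossovers. Comparing them with the parentals, only the fl allele has switched, so fl is the middle locus and the order is s – fl – l.
s–fl: (47 + 8)/991 = 0.0555; fl–l: (246 + 8)/991 = 0.2563.
Expected DCO frequency = 0.0555 × 0.2563 ≈ 0.01422; observed = 8/991 ≈ 0.00807.
Coefficient of coincidence = 0.00807/0.01422 ≈ 0.57; interference = 1 − 0.57 = 0.43.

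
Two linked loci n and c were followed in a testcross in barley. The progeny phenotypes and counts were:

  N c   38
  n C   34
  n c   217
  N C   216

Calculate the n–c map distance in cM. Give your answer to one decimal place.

14.3 cM

The two most frequent classes, N C (216) and n c (217), are the parental types, so the F1 was N C / n c.
The recombinant classes are N c and n C: 38 + 34 = 72.
Recombination frequency = 72/505 = 0.1426 ≈ 14.3%, i.e. 14.3 cM.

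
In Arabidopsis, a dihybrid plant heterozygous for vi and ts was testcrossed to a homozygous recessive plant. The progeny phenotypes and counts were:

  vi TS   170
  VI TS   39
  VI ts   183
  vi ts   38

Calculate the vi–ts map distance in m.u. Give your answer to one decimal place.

The two most frequent classes, VI ts (183) and vi TS (170), are the parental types, so the F1 was VI ts / vi TS.
The recombinant classes are VI TS and vi ts: 39 + 38 = 77.
Recombination frequency = 77/430 = 0.1791 ≈ 17.9%, i.e. 17.9 m.u.

17.9 m.u.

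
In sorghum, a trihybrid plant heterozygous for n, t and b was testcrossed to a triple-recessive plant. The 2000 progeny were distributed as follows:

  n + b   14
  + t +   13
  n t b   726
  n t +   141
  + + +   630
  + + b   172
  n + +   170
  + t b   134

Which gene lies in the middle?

t

The two most frequent reciprocal classes, n t b and + + +, are the parental types, so the F1 was n t b / + + +.
The two rarest classes, n + b and + t +, are the double crossovers. Comparing them with the parentals, only the t allele has switched, so t is the middle locus and the order is b – t – n.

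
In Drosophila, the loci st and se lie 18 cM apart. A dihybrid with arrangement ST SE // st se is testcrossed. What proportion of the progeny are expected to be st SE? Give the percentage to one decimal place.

A map distance of 18 cM corresponds to a recombination frequency of 0.180.
The F1 is ST SE / st se, so st SE is a recombinant gamete class with expected frequency r/2 = 0.180/2 = 0.0900.
That is 0.0900 = 9.0% of the progeny.

9.0%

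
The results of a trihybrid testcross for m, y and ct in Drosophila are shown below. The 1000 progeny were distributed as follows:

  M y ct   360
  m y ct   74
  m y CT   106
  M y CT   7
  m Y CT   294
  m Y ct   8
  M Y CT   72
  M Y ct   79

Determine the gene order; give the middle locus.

ct

The two most frequent reciprocal classes, M y ct and m Y CT, are the parental types, so the F1 was M y ct / m Y CT.
The two rarest classes, M y CT and m Y ct, are the double crossovers. Comparing them with the parentals, only the ct allele has switched, so ct is the middle locus and the order is m – ct – y.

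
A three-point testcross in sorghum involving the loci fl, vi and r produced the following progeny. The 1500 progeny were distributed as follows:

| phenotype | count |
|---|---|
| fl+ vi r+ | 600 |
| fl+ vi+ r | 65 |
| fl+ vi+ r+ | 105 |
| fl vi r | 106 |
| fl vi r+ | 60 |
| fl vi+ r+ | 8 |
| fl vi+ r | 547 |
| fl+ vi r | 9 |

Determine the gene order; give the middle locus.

The two most frequent reciprocal classes, fl+ vi r+ and fl vi+ r, are the parental types, so the F1 was fl+ vi r+ / fl vi+ r.
The two rarest classes, fl+ vi r and fl vi+ r+, are the double crossovers. Comparing them with the parentals, only the r allele has switched, so r is the middle locus and the order is vi – r – fl.

r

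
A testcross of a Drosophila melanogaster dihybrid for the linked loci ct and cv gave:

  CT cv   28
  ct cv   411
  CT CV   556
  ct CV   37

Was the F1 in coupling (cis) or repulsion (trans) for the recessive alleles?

cis

The two most frequent classes are CT CV (556) and ct cv (411); these are the parental (non-recombinant) types.
So the F1 carried CT CV on one chromosome and ct cv on the other — the recessive alleles are on the same chromosome (cis / coupling).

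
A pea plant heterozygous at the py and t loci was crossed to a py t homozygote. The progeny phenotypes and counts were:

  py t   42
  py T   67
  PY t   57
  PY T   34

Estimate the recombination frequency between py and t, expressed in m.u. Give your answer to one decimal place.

The two most frequent classes, PY t (57) and py T (67), are the parental types, so the F1 was PY t / py T.
The recombinant classes are PY T and py t: 34 + 42 = 76.
Recombination frequency = 76/200 = 0.3800 ≈ 38.0%, i.e. 38.0 m.u.

38.0 m.u.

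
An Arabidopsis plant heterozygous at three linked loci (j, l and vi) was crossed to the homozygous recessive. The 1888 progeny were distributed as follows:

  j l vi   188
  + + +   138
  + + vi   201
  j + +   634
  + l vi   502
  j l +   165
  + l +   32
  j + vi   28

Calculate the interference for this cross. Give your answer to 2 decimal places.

0.31

The two most frequent reciprocal classes, + l vi and j + +, are the parental types, so the F1 was + l vi / j + +.
The two rarest classes, + l + and j + vi, are the double crossovers. Comparing them with the parentals, only the vi allele has switched, so vi is the middle locus and the order is j – vi – l.
j–vi: (326 + 60)/1888 = 0.2044; vi–l: (366 + 60)/1888 = 0.2256.
Expected DCO frequency = 0.2044 × 0.2256 ≈ 0.04611; observed = 60/1888 ≈ 0.03178.
Coefficient of coincidence = 0.03178/0.04611 ≈ 0.69; interference = 1 − 0.69 = 0.31.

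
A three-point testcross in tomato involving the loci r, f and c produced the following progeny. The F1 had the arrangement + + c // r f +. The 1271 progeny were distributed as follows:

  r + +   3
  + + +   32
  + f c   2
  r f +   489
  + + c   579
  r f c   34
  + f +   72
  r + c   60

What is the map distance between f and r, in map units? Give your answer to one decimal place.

The two rarest classes, + f c and r + +, are the double crossovers. Comparing them with the parentals, only the f allele has switched, so f is the middle locus and the order is r – f – c.
Crossovers in the r–f interval produce the single-crossover classes r + c and + f + (60 + 72 = 132) plus the double crossovers (5).
RF(r–f) = (132 + 5) / 1271 = 137/1271 = 0.1078 → 10.8 map units.

10.8 map units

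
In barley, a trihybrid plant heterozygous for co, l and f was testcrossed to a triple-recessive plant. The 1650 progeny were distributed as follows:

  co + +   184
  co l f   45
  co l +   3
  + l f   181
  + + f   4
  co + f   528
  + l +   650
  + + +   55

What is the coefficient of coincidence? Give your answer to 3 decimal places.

The two most frequent reciprocal classes, co + f and + l +, are the parental types, so the F1 was co + f / + l +.
The two rarest classes, + + f and co l +, are the double crossovers. Comparing them with the parentals, only the co allele has switched, so co is the middle locus and the order is f – co – l.
f–co: (365 + 7)/1650 = 0.2255; co–l: (100 + 7)/1650 = 0.0648.
Expected DCO frequency = 0.2255 × 0.0648 ≈ 0.01461; observed = 7/1650 ≈ 0.00424.
Coefficient of coincidence = 0.00424/0.01461 ≈ 0.290.

0.290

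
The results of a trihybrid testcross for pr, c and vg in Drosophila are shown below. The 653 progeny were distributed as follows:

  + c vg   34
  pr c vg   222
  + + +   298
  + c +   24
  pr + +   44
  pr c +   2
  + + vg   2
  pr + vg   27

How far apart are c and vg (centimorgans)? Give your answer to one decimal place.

The two most frequent reciprocal classes, pr c vg and + + +, are the parental types, so the F1 was pr c vg / + + +.
The two rarest classes, pr c + and + + vg, are the double crossovers. Comparing them with the parentals, only the vg allele has switched, so vg is the middle locus and the order is c – vg – pr.
Crossovers in the c–vg interval produce the single-crossover classes pr + vg and + c + (27 + 24 = 51) plus the double crossovers (4).
RF(c–vg) = (51 + 4) / 653 = 55/653 = 0.0842 → 8.4 centimorgans.

8.4 centimorgans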